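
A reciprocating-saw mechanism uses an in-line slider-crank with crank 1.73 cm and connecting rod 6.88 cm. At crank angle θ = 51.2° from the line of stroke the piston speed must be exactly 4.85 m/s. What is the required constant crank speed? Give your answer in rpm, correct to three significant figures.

2960

For an in-line slider-crank, |v_piston| = rω|sinθ|·[1 + r cosθ/√(L² − r² sin²θ)].
With r = 0.0173 m, L = 0.0688 m, θ = 51.2°: the bracketed kinematic factor |dx/dθ| = 0.015649 m.
ω = v/|dx/dθ| = 4.85/0.015649 = 309.93 rad/s.
N = 60ω/(2π) = 2959.6 rpm.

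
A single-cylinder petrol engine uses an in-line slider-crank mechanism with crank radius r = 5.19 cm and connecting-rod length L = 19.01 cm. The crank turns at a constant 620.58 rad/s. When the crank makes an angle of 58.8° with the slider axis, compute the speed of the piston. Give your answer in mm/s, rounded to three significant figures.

31600

ω = 620.6 rad/s
For an in-line slider-crank, x = r cosθ + √(L² − r² sin²θ), so v = −rω sinθ·[1 + r cosθ/√(L² − r² sin²θ)].
With r = 0.0519 m, L = 0.1901 m, θ = 58.8°: √(L² − r² sin²θ) = 0.18484 m.
v = −0.0519·620.6·0.85536·[1 + 0.0519·0.51803/0.18484] = -31.557 m/s.
|v| = 31.557 m/s = 31557 mm/s.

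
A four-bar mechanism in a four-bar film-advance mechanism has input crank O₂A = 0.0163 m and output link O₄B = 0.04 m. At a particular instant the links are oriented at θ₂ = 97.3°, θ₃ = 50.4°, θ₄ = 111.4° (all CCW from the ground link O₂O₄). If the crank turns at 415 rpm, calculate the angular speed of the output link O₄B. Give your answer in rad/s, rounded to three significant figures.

ω₂ = 43.46 rad/s (from 415 rpm).
Differentiating the loop-closure r₂e^{iθ₂}+r₃e^{iθ₃}=r₁+r₄e^{iθ₄} gives r₂ω₂e^{iθ₂}+r₃ω₃e^{iθ₃}=r₄ω₄e^{iθ₄}.
Eliminating the other unknown: ω₄ = r₂ω₂ sin(θ₂−θ₃) / [r₄ sin(θ₄−θ₃)].
Numerator sine = +0.73016; denominator sine = +0.87462.
Result = 0.0163·43.46·(+0.73016) / (0.04·(+0.87462)) = +14.784 rad/s; magnitude 14.784 rad/s.

14.8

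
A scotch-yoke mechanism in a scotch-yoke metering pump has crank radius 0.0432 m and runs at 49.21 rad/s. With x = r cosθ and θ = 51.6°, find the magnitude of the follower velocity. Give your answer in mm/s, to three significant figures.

ω = 49.21 rad/s
x = r cosθ ⇒ ẋ = −rω sinθ.
|v| = rω|sinθ| = 0.0432·49.21·|sin 51.6°| = 1.666 m/s = 1666 mm/s.

1670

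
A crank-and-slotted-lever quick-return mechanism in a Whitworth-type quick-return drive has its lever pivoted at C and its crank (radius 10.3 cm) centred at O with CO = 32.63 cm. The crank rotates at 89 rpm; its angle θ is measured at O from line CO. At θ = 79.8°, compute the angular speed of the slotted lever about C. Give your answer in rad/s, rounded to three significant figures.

1.20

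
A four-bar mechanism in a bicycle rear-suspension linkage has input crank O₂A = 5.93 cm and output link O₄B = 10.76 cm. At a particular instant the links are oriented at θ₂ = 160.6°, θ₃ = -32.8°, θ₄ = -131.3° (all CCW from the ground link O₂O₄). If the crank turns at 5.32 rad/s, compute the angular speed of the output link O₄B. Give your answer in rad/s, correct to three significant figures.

0.687

ω₂ = 5.32 rad/s
Differentiating the loop-closure r₂e^{iθ₂}+r₃e^{iθ₃}=r₁+r₄e^{iθ₄} gives r₂ω₂e^{iθ₂}+r₃ω₃e^{iθ₃}=r₄ω₄e^{iθ₄}.
Eliminating the other unknown: ω₄ = r₂ω₂ sin(θ₂−θ₃) / [r₄ sin(θ₄−θ₃)].
Numerator sine = -0.23175; denominator sine = -0.98902.
Result = 0.0593·5.32·(-0.23175) / (0.1076·(-0.98902)) = +0.68702 rad/s; magnitude 0.68702 rad/s.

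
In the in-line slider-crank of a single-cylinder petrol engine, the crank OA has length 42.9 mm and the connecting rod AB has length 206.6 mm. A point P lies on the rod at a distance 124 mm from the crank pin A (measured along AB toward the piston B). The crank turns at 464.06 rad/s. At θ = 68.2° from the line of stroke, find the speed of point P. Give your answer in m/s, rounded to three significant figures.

ω = 464.1 rad/s.  Crank-pin speed |V_A| = rω = 19.908 m/s, perpendicular to OA.
Rod angle: sinφ = −(r/L) sinθ ⇒ φ = -11.116°; ω_rod = −rω cosθ/√(L²−r²sin²θ) = -36.47 rad/s.
V_P = V_A + ω_rod × AP, with AP = 0.124 m along the rod.
Components: V_Px = −rω sinθ − a·ω_rod·sinφ = -19.356 m/s;  V_Py = rω cosθ + a·ω_rod·cosφ = +2.9559 m/s.
|V_P| = √(V_Px² + V_Py²) = 19.581 m/s.

19.6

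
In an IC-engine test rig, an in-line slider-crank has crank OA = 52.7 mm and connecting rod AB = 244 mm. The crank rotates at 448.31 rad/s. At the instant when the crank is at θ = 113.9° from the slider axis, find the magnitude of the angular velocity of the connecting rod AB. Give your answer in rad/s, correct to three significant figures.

40.0

ω = 448.3 rad/s
The rod makes angle φ with the slider axis where L sinφ = r sinθ; differentiating, L cosφ·φ̇ = r ω cosθ.
L cosφ = √(L² − r² sin²θ) = 0.2392 m.
|ω_rod| = r ω |cosθ| / √(L² − r² sin²θ) = 0.0527·448.3·0.40514/0.2392 = 40.017 rad/s.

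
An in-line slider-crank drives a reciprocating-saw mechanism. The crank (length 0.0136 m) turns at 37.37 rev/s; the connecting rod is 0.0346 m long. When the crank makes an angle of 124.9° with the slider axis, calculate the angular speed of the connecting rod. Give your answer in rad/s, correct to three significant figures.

ω = 234.8 rad/s (converted from 37.37 rev/s).
The rod makes angle φ with the slider axis where L sinφ = r sinθ; differentiating, L cosφ·φ̇ = r ω cosθ.
L cosφ = √(L² − r² sin²θ) = 0.032753 m.
|ω_rod| = r ω |cosθ| / √(L² − r² sin²θ) = 0.0136·234.8·0.57215/0.032753 = 55.783 rad/s.

55.8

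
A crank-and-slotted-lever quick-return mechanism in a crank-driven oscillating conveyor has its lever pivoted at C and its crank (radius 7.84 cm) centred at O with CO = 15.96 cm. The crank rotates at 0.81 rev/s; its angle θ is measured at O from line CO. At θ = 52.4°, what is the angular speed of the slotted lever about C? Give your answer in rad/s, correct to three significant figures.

1.50

ω = 5.089 rad/s (from 0.81 rev/s).
Crank pin A relative to C: A = (d + r cosθ, r sinθ); lever angle φ = atan2(r sinθ, d + r cosθ).
Differentiating tanφ: φ̇ = rω(d cosθ + r)/(d² + r² + 2dr cosθ).
d² + r² + 2dr cosθ = |CA|² = 0.0468878 m²;  d cosθ + r = +0.17578 m.
|ω_lever| = |0.0784·5.089·+0.17578| / 0.0468878 = 1.4959 rad/s.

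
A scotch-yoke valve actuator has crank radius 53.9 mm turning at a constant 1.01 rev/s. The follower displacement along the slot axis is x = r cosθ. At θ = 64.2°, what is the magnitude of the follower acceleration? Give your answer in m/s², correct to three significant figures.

ω = 6.346 rad/s (from 1.01 rev/s).
x = r cosθ ⇒ ẍ = −rω² cosθ (ω constant).
|a| = rω²|cosθ| = 0.0539·(6.346)²·|cos 64.2°| = 0.94474 m/s².

0.945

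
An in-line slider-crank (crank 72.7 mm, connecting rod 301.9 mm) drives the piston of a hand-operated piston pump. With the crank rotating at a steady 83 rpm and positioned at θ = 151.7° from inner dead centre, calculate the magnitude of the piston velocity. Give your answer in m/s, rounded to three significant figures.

0.236

ω = 2π·83/60 = 8.692 rad/s
For an in-line slider-crank, x = r cosθ + √(L² − r² sin²θ), so v = −rω sinθ·[1 + r cosθ/√(L² − r² sin²θ)].
With r = 0.0727 m, L = 0.3019 m, θ = 151.7°: √(L² − r² sin²θ) = 0.29993 m.
v = −0.0727·8.692·0.47409·[1 + 0.0727·-0.88048/0.29993] = -0.23564 m/s.
|v| = 0.23564 m/s.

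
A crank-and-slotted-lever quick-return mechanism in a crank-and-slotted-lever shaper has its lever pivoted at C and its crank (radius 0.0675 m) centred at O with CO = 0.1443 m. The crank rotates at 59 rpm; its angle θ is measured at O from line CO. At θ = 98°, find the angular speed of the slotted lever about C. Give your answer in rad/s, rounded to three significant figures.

0.872

ω = 6.178 rad/s (from 59 rpm).
Crank pin A relative to C: A = (d + r cosθ, r sinθ); lever angle φ = atan2(r sinθ, d + r cosθ).
Differentiating tanφ: φ̇ = rω(d cosθ + r)/(d² + r² + 2dr cosθ).
d² + r² + 2dr cosθ = |CA|² = 0.0226676 m²;  d cosθ + r = +0.047417 m.
|ω_lever| = |0.0675·6.178·+0.047417| / 0.0226676 = 0.8724 rad/s.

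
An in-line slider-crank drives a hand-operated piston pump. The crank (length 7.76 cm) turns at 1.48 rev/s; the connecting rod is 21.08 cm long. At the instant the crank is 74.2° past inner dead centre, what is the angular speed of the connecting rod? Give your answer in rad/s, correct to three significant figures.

0.997

ω = 9.299 rad/s (converted from 1.48 rev/s).
The rod makes angle φ with the slider axis where L sinφ = r sinθ; differentiating, L cosφ·φ̇ = r ω cosθ.
L cosφ = √(L² − r² sin²θ) = 0.19713 m.
|ω_rod| = r ω |cosθ| / √(L² − r² sin²θ) = 0.0776·9.299·0.27228/0.19713 = 0.99669 rad/s.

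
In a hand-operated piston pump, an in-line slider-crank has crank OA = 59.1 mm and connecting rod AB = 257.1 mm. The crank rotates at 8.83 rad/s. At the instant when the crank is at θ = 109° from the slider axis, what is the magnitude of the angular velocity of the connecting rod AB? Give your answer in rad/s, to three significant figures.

0.677

ω = 8.83 rad/s
The rod makes angle φ with the slider axis where L sinφ = r sinθ; differentiating, L cosφ·φ̇ = r ω cosθ.
L cosφ = √(L² − r² sin²θ) = 0.25095 m.
|ω_rod| = r ω |cosθ| / √(L² − r² sin²θ) = 0.0591·8.83·0.32557/0.25095 = 0.67701 rad/s.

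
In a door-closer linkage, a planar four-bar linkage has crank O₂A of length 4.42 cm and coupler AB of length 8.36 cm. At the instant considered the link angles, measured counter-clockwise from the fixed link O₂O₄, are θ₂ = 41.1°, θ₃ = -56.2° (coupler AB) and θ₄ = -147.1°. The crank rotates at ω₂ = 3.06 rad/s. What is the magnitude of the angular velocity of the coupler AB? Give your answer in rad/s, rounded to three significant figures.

0.231

ω₂ = 3.06 rad/s
Differentiating the loop-closure r₂e^{iθ₂}+r₃e^{iθ₃}=r₁+r₄e^{iθ₄} gives r₂ω₂e^{iθ₂}+r₃ω₃e^{iθ₃}=r₄ω₄e^{iθ₄}.
Eliminating the other unknown: ω₃ = r₂ω₂ sin(θ₄−θ₂) / [r₃ sin(θ₃−θ₄)].
Numerator sine = +0.14263; denominator sine = +0.99988.
Result = 0.0442·3.06·(+0.14263) / (0.0836·(+0.99988)) = +0.23078 rad/s; magnitude 0.23078 rad/s.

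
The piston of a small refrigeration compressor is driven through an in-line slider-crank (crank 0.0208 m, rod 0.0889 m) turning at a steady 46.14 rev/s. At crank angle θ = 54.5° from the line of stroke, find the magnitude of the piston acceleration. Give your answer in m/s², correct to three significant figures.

ω = 2π·46.1 = 289.9 rad/s
x(θ) = r cosθ + √(L² − r² sin²θ); with ω constant, a = ω²·d²x/dθ².
d²x/dθ² = −r cosθ − r²(cos2θ)/√u − r⁴ sin²2θ/(4u^{3/2}),  u = L² − r² sin²θ = 0.00761646 m².
Substituting r = 0.0208 m, L = 0.0889 m, θ = 54.5°: d²x/dθ² = -0.010528 m.
a = ω²·d²x/dθ² = (289.9)²·(-0.010528) = -884.8 m/s²;  |a| = 884.8 m/s².

885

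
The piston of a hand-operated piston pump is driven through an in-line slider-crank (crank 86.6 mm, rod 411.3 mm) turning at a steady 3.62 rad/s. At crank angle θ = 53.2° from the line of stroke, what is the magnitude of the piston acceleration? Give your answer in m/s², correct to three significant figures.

ω = 3.62 rad/s
x(θ) = r cosθ + √(L² − r² sin²θ); with ω constant, a = ω²·d²x/dθ².
d²x/dθ² = −r cosθ − r²(cos2θ)/√u − r⁴ sin²2θ/(4u^{3/2}),  u = L² − r² sin²θ = 0.164359 m².
Substituting r = 0.0866 m, L = 0.4113 m, θ = 53.2°: d²x/dθ² = -0.046847 m.
a = ω²·d²x/dθ² = (3.62)²·(-0.046847) = -0.6139 m/s²;  |a| = 0.6139 m/s².

0.614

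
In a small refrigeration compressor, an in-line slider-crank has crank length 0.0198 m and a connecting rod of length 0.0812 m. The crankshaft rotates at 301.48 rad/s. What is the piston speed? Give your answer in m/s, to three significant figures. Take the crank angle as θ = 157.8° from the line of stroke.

1.74

ω = 301.5 rad/s
For an in-line slider-crank, x = r cosθ + √(L² − r² sin²θ), so v = −rω sinθ·[1 + r cosθ/√(L² − r² sin²θ)].
With r = 0.0198 m, L = 0.0812 m, θ = 157.8°: √(L² − r² sin²θ) = 0.080855 m.
v = −0.0198·301.5·0.37784·[1 + 0.0198·-0.92587/0.080855] = -1.7441 m/s.
|v| = 1.7441 m/s.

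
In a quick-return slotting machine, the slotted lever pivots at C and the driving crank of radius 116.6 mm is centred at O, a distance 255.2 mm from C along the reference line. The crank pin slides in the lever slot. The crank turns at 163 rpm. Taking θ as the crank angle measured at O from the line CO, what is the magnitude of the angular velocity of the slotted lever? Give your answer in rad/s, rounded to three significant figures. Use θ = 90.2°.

2.93

ω = 17.07 rad/s (from 163 rpm).
Crank pin A relative to C: A = (d + r cosθ, r sinθ); lever angle φ = atan2(r sinθ, d + r cosθ).
Differentiating tanφ: φ̇ = rω(d cosθ + r)/(d² + r² + 2dr cosθ).
d² + r² + 2dr cosθ = |CA|² = 0.0785149 m²;  d cosθ + r = +0.11571 m.
|ω_lever| = |0.1166·17.07·+0.11571| / 0.0785149 = 2.9331 rad/s.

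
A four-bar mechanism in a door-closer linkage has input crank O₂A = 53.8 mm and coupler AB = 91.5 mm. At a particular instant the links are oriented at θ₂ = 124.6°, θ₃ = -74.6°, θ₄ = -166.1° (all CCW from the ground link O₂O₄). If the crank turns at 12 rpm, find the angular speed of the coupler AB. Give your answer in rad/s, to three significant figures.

ω₂ = 1.257 rad/s (from 12 rpm).
Differentiating the loop-closure r₂e^{iθ₂}+r₃e^{iθ₃}=r₁+r₄e^{iθ₄} gives r₂ω₂e^{iθ₂}+r₃ω₃e^{iθ₃}=r₄ω₄e^{iθ₄}.
Eliminating the other unknown: ω₃ = r₂ω₂ sin(θ₄−θ₂) / [r₃ sin(θ₃−θ₄)].
Numerator sine = +0.93544; denominator sine = +0.99966.
Result = 0.0538·1.257·(+0.93544) / (0.0915·(+0.99966)) = +0.69141 rad/s; magnitude 0.69141 rad/s.

0.691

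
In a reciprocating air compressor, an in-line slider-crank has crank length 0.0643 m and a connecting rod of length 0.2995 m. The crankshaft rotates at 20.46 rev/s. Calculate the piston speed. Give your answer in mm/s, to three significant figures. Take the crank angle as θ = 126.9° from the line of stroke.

5750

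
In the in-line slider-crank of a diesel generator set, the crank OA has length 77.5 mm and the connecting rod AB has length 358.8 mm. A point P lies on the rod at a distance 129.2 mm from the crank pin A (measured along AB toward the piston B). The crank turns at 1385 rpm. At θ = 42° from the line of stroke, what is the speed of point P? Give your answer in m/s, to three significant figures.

9.59

ω = 145 rad/s.  Crank-pin speed |V_A| = rω = 11.24 m/s, perpendicular to OA.
Rod angle: sinφ = −(r/L) sinθ ⇒ φ = -8.310°; ω_rod = −rω cosθ/√(L²−r²sin²θ) = -23.528 rad/s.
V_P = V_A + ω_rod × AP, with AP = 0.1292 m along the rod.
Components: V_Px = −rω sinθ − a·ω_rod·sinφ = -7.9606 m/s;  V_Py = rω cosθ + a·ω_rod·cosφ = +5.3453 m/s.
|V_P| = √(V_Px² + V_Py²) = 9.5887 m/s.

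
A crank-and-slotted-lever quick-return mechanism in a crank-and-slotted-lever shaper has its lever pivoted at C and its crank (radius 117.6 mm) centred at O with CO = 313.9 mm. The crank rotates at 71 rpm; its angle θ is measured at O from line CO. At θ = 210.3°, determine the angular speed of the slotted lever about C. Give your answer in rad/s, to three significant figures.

2.76

ω = 7.435 rad/s (from 71 rpm).
Crank pin A relative to C: A = (d + r cosθ, r sinθ); lever angle φ = atan2(r sinθ, d + r cosθ).
Differentiating tanφ: φ̇ = rω(d cosθ + r)/(d² + r² + 2dr cosθ).
d² + r² + 2dr cosθ = |CA|² = 0.0486191 m²;  d cosθ + r = -0.15342 m.
|ω_lever| = |0.1176·7.435·-0.15342| / 0.0486191 = 2.7591 rad/s.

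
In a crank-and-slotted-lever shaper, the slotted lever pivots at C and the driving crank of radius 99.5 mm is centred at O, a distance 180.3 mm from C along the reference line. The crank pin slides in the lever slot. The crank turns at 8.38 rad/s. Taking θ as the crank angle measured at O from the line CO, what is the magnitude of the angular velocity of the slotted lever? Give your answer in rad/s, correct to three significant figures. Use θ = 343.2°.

2.96

ω = 8.38 rad/s
Crank pin A relative to C: A = (d + r cosθ, r sinθ); lever angle φ = atan2(r sinθ, d + r cosθ).
Differentiating tanφ: φ̇ = rω(d cosθ + r)/(d² + r² + 2dr cosθ).
d² + r² + 2dr cosθ = |CA|² = 0.0767567 m²;  d cosθ + r = +0.2721 m.
|ω_lever| = |0.0995·8.38·+0.2721| / 0.0767567 = 2.9559 rad/s.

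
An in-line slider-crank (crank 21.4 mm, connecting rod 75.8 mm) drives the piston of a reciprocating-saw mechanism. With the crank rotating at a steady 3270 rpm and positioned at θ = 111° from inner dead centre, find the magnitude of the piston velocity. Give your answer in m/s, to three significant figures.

ω = 2π·3270/60 = 342.4 rad/s
For an in-line slider-crank, x = r cosθ + √(L² − r² sin²θ), so v = −rω sinθ·[1 + r cosθ/√(L² − r² sin²θ)].
With r = 0.0214 m, L = 0.0758 m, θ = 111°: √(L² − r² sin²θ) = 0.07312 m.
v = −0.0214·342.4·0.93358·[1 + 0.0214·-0.35837/0.07312] = -6.1238 m/s.
|v| = 6.1238 m/s.

6.12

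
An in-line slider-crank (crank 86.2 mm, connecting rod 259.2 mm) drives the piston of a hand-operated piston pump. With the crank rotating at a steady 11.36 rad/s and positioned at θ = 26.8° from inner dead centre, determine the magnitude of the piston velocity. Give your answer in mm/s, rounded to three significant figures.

ω = 11.36 rad/s
For an in-line slider-crank, x = r cosθ + √(L² − r² sin²θ), so v = −rω sinθ·[1 + r cosθ/√(L² − r² sin²θ)].
With r = 0.0862 m, L = 0.2592 m, θ = 26.8°: √(L² − r² sin²θ) = 0.25627 m.
v = −0.0862·11.36·0.45088·[1 + 0.0862·0.89259/0.25627] = -0.57407 m/s.
|v| = 0.57407 m/s = 574.07 mm/s.

574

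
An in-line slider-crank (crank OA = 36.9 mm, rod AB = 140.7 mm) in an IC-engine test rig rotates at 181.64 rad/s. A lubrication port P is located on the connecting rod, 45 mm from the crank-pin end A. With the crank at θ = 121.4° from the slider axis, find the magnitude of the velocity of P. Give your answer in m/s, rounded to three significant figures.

5.96

ω = 181.6 rad/s.  Crank-pin speed |V_A| = rω = 6.7025 m/s, perpendicular to OA.
Rod angle: sinφ = −(r/L) sinθ ⇒ φ = -12.935°; ω_rod = −rω cosθ/√(L²−r²sin²θ) = +25.466 rad/s.
V_P = V_A + ω_rod × AP, with AP = 0.045 m along the rod.
Components: V_Px = −rω sinθ − a·ω_rod·sinφ = -5.4644 m/s;  V_Py = rω cosθ + a·ω_rod·cosφ = -2.3752 m/s.
|V_P| = √(V_Px² + V_Py²) = 5.9583 m/s.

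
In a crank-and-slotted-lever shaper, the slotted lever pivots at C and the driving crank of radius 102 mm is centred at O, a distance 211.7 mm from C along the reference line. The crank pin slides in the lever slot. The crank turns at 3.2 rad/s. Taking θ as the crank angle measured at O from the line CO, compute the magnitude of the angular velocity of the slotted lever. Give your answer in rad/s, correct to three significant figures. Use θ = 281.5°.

ω = 3.2 rad/s
Crank pin A relative to C: A = (d + r cosθ, r sinθ); lever angle φ = atan2(r sinθ, d + r cosθ).
Differentiating tanφ: φ̇ = rω(d cosθ + r)/(d² + r² + 2dr cosθ).
d² + r² + 2dr cosθ = |CA|² = 0.063831 m²;  d cosθ + r = +0.14421 m.
|ω_lever| = |0.102·3.2·+0.14421| / 0.063831 = 0.7374 rad/s.

0.737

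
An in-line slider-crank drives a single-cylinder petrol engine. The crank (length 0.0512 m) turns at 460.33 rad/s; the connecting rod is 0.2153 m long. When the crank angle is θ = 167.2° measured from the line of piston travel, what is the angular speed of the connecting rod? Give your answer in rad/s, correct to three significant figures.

ω = 460.3 rad/s
The rod makes angle φ with the slider axis where L sinφ = r sinθ; differentiating, L cosφ·φ̇ = r ω cosθ.
L cosφ = √(L² − r² sin²θ) = 0.215 m.
|ω_rod| = r ω |cosθ| / √(L² − r² sin²θ) = 0.0512·460.3·0.97515/0.215 = 106.9 rad/s.

107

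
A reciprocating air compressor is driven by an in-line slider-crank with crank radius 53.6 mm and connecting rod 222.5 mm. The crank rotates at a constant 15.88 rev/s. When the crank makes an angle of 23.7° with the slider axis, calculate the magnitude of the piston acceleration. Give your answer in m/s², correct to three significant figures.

577

ω = 2π·15.9 = 99.78 rad/s
x(θ) = r cosθ + √(L² − r² sin²θ); with ω constant, a = ω²·d²x/dθ².
d²x/dθ² = −r cosθ − r²(cos2θ)/√u − r⁴ sin²2θ/(4u^{3/2}),  u = L² − r² sin²θ = 0.0490421 m².
Substituting r = 0.0536 m, L = 0.2225 m, θ = 23.7°: d²x/dθ² = -0.057964 m.
a = ω²·d²x/dθ² = (99.78)²·(-0.057964) = -577.05 m/s²;  |a| = 577.05 m/s².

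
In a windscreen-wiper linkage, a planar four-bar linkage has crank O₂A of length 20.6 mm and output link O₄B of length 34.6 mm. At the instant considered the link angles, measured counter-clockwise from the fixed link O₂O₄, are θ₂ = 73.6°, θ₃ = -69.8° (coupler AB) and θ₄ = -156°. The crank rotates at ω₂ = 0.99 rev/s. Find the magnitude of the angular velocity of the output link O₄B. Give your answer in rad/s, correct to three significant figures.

ω₂ = 6.22 rad/s (from 0.99 rev/s).
Differentiating the loop-closure r₂e^{iθ₂}+r₃e^{iθ₃}=r₁+r₄e^{iθ₄} gives r₂ω₂e^{iθ₂}+r₃ω₃e^{iθ₃}=r₄ω₄e^{iθ₄}.
Eliminating the other unknown: ω₄ = r₂ω₂ sin(θ₂−θ₃) / [r₄ sin(θ₄−θ₃)].
Numerator sine = +0.59622; denominator sine = -0.99780.
Result = 0.0206·6.22·(+0.59622) / (0.0346·(-0.99780)) = -2.213 rad/s; magnitude 2.213 rad/s.

2.21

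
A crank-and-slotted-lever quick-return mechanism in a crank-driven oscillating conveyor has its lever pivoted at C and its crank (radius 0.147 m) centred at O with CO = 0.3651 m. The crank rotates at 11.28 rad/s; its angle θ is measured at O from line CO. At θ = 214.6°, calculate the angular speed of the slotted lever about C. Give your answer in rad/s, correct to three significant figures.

ω = 11.28 rad/s
Crank pin A relative to C: A = (d + r cosθ, r sinθ); lever angle φ = atan2(r sinθ, d + r cosθ).
Differentiating tanφ: φ̇ = rω(d cosθ + r)/(d² + r² + 2dr cosθ).
d² + r² + 2dr cosθ = |CA|² = 0.066552 m²;  d cosθ + r = -0.15353 m.
|ω_lever| = |0.147·11.28·-0.15353| / 0.066552 = 3.8252 rad/s.

3.83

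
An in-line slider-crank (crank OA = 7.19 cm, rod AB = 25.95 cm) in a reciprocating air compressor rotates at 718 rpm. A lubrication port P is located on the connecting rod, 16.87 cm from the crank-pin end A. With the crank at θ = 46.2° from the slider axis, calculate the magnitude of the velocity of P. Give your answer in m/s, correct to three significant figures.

4.59

ω = 75.19 rad/s.  Crank-pin speed |V_A| = rω = 5.4061 m/s, perpendicular to OA.
Rod angle: sinφ = −(r/L) sinθ ⇒ φ = -11.536°; ω_rod = −rω cosθ/√(L²−r²sin²θ) = -14.716 rad/s.
V_P = V_A + ω_rod × AP, with AP = 0.1687 m along the rod.
Components: V_Px = −rω sinθ − a·ω_rod·sinφ = -4.3984 m/s;  V_Py = rω cosθ + a·ω_rod·cosφ = +1.3093 m/s.
|V_P| = √(V_Px² + V_Py²) = 4.5891 m/s.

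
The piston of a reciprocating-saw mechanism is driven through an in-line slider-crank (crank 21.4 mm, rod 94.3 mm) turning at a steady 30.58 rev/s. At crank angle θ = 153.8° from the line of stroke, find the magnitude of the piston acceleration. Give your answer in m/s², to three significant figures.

597

ω = 2π·30.6 = 192.1 rad/s
x(θ) = r cosθ + √(L² − r² sin²θ); with ω constant, a = ω²·d²x/dθ².
d²x/dθ² = −r cosθ − r²(cos2θ)/√u − r⁴ sin²2θ/(4u^{3/2}),  u = L² − r² sin²θ = 0.00880322 m².
Substituting r = 0.0214 m, L = 0.0943 m, θ = 153.8°: d²x/dθ² = +0.016183 m.
a = ω²·d²x/dθ² = (192.1)²·(+0.016183) = +597.45 m/s²;  |a| = 597.45 m/s².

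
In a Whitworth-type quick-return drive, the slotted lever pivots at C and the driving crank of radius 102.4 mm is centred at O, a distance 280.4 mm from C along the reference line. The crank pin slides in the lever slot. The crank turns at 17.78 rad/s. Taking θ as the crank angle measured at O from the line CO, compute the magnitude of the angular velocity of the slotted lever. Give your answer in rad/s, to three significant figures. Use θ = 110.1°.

ω = 17.78 rad/s
Crank pin A relative to C: A = (d + r cosθ, r sinθ); lever angle φ = atan2(r sinθ, d + r cosθ).
Differentiating tanφ: φ̇ = rω(d cosθ + r)/(d² + r² + 2dr cosθ).
d² + r² + 2dr cosθ = |CA|² = 0.0693749 m²;  d cosθ + r = +0.0060378 m.
|ω_lever| = |0.1024·17.78·+0.0060378| / 0.0693749 = 0.15846 rad/s.

0.158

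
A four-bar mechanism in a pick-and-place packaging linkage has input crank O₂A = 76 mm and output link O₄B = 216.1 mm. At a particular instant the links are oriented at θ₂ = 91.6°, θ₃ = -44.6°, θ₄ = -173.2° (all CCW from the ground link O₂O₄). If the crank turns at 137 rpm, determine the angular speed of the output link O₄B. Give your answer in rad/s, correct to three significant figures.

4.47

ω₂ = 14.35 rad/s (from 137 rpm).
Differentiating the loop-closure r₂e^{iθ₂}+r₃e^{iθ₃}=r₁+r₄e^{iθ₄} gives r₂ω₂e^{iθ₂}+r₃ω₃e^{iθ₃}=r₄ω₄e^{iθ₄}.
Eliminating the other unknown: ω₄ = r₂ω₂ sin(θ₂−θ₃) / [r₄ sin(θ₄−θ₃)].
Numerator sine = +0.69214; denominator sine = -0.78152.
Result = 0.076·14.35·(+0.69214) / (0.2161·(-0.78152)) = -4.4685 rad/s; magnitude 4.4685 rad/s.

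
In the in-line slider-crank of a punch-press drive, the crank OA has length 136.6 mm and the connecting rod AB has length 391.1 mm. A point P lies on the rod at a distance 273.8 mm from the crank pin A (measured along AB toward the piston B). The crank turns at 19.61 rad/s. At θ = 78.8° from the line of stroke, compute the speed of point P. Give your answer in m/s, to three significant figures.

2.76

ω = 19.61 rad/s.  Crank-pin speed |V_A| = rω = 2.6787 m/s, perpendicular to OA.
Rod angle: sinφ = −(r/L) sinθ ⇒ φ = -20.037°; ω_rod = −rω cosθ/√(L²−r²sin²θ) = -1.4161 rad/s.
V_P = V_A + ω_rod × AP, with AP = 0.2738 m along the rod.
Components: V_Px = −rω sinθ − a·ω_rod·sinφ = -2.7605 m/s;  V_Py = rω cosθ + a·ω_rod·cosφ = +0.15605 m/s.
|V_P| = √(V_Px² + V_Py²) = 2.765 m/s.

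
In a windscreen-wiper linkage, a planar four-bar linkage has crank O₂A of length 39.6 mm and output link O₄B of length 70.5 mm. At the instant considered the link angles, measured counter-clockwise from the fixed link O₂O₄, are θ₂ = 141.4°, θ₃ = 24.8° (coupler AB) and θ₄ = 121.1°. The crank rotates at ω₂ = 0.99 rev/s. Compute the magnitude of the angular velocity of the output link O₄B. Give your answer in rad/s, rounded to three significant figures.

ω₂ = 6.22 rad/s (from 0.99 rev/s).
Differentiating the loop-closure r₂e^{iθ₂}+r₃e^{iθ₃}=r₁+r₄e^{iθ₄} gives r₂ω₂e^{iθ₂}+r₃ω₃e^{iθ₃}=r₄ω₄e^{iθ₄}.
Eliminating the other unknown: ω₄ = r₂ω₂ sin(θ₂−θ₃) / [r₄ sin(θ₄−θ₃)].
Numerator sine = +0.89415; denominator sine = +0.99396.
Result = 0.0396·6.22·(+0.89415) / (0.0705·(+0.99396)) = +3.1431 rad/s; magnitude 3.1431 rad/s.

3.14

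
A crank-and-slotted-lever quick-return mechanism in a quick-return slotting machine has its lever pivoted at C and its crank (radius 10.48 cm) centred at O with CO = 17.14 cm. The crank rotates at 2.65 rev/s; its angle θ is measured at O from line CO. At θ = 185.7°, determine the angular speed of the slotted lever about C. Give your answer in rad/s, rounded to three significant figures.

ω = 16.65 rad/s (from 2.65 rev/s).
Crank pin A relative to C: A = (d + r cosθ, r sinθ); lever angle φ = atan2(r sinθ, d + r cosθ).
Differentiating tanφ: φ̇ = rω(d cosθ + r)/(d² + r² + 2dr cosθ).
d² + r² + 2dr cosθ = |CA|² = 0.00461319 m²;  d cosθ + r = -0.065753 m.
|ω_lever| = |0.1048·16.65·-0.065753| / 0.00461319 = 24.871 rad/s.

24.9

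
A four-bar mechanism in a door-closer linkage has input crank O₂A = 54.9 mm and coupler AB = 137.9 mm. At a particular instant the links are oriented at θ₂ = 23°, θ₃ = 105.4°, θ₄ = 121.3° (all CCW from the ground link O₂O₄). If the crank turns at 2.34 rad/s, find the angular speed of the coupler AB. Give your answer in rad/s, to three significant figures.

ω₂ = 2.34 rad/s
Differentiating the loop-closure r₂e^{iθ₂}+r₃e^{iθ₃}=r₁+r₄e^{iθ₄} gives r₂ω₂e^{iθ₂}+r₃ω₃e^{iθ₃}=r₄ω₄e^{iθ₄}.
Eliminating the other unknown: ω₃ = r₂ω₂ sin(θ₄−θ₂) / [r₃ sin(θ₃−θ₄)].
Numerator sine = +0.98953; denominator sine = -0.27396.
Result = 0.0549·2.34·(+0.98953) / (0.1379·(-0.27396)) = -3.3648 rad/s; magnitude 3.3648 rad/s.

3.36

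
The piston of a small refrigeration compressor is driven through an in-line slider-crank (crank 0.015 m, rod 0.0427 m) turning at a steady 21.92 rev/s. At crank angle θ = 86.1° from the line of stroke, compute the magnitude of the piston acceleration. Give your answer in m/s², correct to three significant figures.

86.3

ω = 2π·21.9 = 137.7 rad/s
x(θ) = r cosθ + √(L² − r² sin²θ); with ω constant, a = ω²·d²x/dθ².
d²x/dθ² = −r cosθ − r²(cos2θ)/√u − r⁴ sin²2θ/(4u^{3/2}),  u = L² − r² sin²θ = 0.00159933 m².
Substituting r = 0.015 m, L = 0.0427 m, θ = 86.1°: d²x/dθ² = +0.0045502 m.
a = ω²·d²x/dθ² = (137.7)²·(+0.0045502) = +86.313 m/s²;  |a| = 86.313 m/s².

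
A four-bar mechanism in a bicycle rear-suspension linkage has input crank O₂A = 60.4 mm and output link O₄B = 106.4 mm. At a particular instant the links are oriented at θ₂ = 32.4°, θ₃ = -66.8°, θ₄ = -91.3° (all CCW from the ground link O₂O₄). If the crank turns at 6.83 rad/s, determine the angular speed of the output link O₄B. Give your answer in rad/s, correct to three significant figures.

ω₂ = 6.83 rad/s
Differentiating the loop-closure r₂e^{iθ₂}+r₃e^{iθ₃}=r₁+r₄e^{iθ₄} gives r₂ω₂e^{iθ₂}+r₃ω₃e^{iθ₃}=r₄ω₄e^{iθ₄}.
Eliminating the other unknown: ω₄ = r₂ω₂ sin(θ₂−θ₃) / [r₄ sin(θ₄−θ₃)].
Numerator sine = +0.98714; denominator sine = -0.41469.
Result = 0.0604·6.83·(+0.98714) / (0.1064·(-0.41469)) = -9.2292 rad/s; magnitude 9.2292 rad/s.

9.23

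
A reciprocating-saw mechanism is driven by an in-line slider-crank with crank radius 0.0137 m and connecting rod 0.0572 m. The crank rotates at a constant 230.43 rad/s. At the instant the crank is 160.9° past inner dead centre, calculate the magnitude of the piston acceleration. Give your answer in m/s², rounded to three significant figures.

549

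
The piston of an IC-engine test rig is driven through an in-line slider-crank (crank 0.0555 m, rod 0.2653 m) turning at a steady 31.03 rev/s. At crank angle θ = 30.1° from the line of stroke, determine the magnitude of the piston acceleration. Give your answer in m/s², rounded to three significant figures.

ω = 2π·31 = 195 rad/s
x(θ) = r cosθ + √(L² − r² sin²θ); with ω constant, a = ω²·d²x/dθ².
d²x/dθ² = −r cosθ − r²(cos2θ)/√u − r⁴ sin²2θ/(4u^{3/2}),  u = L² − r² sin²θ = 0.0696094 m².
Substituting r = 0.0555 m, L = 0.2653 m, θ = 30.1°: d²x/dθ² = -0.053915 m.
a = ω²·d²x/dθ² = (195)²·(-0.053915) = -2049.4 m/s²;  |a| = 2049.4 m/s².

2050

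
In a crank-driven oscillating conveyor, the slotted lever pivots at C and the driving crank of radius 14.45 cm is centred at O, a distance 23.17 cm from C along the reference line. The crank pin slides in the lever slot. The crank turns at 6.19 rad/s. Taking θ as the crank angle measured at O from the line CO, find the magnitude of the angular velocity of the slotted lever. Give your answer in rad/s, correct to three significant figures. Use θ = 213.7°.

2.29

ω = 6.19 rad/s
Crank pin A relative to C: A = (d + r cosθ, r sinθ); lever angle φ = atan2(r sinθ, d + r cosθ).
Differentiating tanφ: φ̇ = rω(d cosθ + r)/(d² + r² + 2dr cosθ).
d² + r² + 2dr cosθ = |CA|² = 0.0188564 m²;  d cosθ + r = -0.048264 m.
|ω_lever| = |0.1445·6.19·-0.048264| / 0.0188564 = 2.2894 rad/s.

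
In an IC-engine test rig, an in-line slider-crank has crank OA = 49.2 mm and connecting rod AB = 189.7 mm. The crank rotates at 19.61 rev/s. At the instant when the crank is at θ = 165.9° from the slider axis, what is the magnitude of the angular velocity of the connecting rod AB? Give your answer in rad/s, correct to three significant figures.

31.1

ω = 123.2 rad/s (converted from 19.61 rev/s).
The rod makes angle φ with the slider axis where L sinφ = r sinθ; differentiating, L cosφ·φ̇ = r ω cosθ.
L cosφ = √(L² − r² sin²θ) = 0.18932 m.
|ω_rod| = r ω |cosθ| / √(L² − r² sin²θ) = 0.0492·123.2·0.96987/0.18932 = 31.055 rad/s.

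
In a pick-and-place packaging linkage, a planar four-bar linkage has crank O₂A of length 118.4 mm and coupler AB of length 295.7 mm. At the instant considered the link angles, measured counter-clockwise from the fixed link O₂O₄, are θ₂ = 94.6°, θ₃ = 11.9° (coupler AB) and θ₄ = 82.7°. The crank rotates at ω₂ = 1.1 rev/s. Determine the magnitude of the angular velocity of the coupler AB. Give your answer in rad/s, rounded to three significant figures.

0.604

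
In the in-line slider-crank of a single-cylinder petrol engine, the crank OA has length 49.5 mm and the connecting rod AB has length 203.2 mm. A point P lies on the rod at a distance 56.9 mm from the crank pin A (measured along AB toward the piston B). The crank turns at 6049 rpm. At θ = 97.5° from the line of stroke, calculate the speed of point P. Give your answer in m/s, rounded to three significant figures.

30.9

ω = 633.4 rad/s.  Crank-pin speed |V_A| = rω = 31.356 m/s, perpendicular to OA.
Rod angle: sinφ = −(r/L) sinθ ⇒ φ = -13.976°; ω_rod = −rω cosθ/√(L²−r²sin²θ) = +20.756 rad/s.
V_P = V_A + ω_rod × AP, with AP = 0.0569 m along the rod.
Components: V_Px = −rω sinθ − a·ω_rod·sinφ = -30.802 m/s;  V_Py = rω cosθ + a·ω_rod·cosφ = -2.9467 m/s.
|V_P| = √(V_Px² + V_Py²) = 30.943 m/s.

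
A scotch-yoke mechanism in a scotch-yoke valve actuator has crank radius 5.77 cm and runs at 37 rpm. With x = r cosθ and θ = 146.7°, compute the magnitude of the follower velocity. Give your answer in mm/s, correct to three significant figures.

123

ω = 3.875 rad/s (from 37 rpm).
x = r cosθ ⇒ ẋ = −rω sinθ.
|v| = rω|sinθ| = 0.0577·3.875·|sin 146.7°| = 0.12274 m/s = 122.74 mm/s.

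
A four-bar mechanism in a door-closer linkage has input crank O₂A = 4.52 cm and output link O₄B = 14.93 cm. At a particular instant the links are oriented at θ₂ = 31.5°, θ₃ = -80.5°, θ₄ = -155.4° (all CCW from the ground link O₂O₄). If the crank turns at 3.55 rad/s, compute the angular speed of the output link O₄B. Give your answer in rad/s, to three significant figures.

ω₂ = 3.55 rad/s
Differentiating the loop-closure r₂e^{iθ₂}+r₃e^{iθ₃}=r₁+r₄e^{iθ₄} gives r₂ω₂e^{iθ₂}+r₃ω₃e^{iθ₃}=r₄ω₄e^{iθ₄}.
Eliminating the other unknown: ω₄ = r₂ω₂ sin(θ₂−θ₃) / [r₄ sin(θ₄−θ₃)].
Numerator sine = +0.92718; denominator sine = -0.96547.
Result = 0.0452·3.55·(+0.92718) / (0.1493·(-0.96547)) = -1.0321 rad/s; magnitude 1.0321 rad/s.

1.03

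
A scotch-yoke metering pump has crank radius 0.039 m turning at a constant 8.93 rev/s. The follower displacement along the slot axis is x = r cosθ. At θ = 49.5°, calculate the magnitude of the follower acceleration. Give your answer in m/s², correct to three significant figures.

ω = 56.11 rad/s (from 8.93 rev/s).
x = r cosθ ⇒ ẍ = −rω² cosθ (ω constant).
|a| = rω²|cosθ| = 0.039·(56.11)²·|cos 49.5°| = 79.739 m/s².

79.7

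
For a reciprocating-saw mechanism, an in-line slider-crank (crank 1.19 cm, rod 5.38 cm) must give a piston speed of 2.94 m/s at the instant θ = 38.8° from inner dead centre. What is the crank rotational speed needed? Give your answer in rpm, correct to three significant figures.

3210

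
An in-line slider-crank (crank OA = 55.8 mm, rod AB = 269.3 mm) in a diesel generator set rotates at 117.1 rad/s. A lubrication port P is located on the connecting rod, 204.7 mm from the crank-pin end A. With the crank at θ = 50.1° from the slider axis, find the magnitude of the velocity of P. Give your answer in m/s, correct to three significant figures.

5.62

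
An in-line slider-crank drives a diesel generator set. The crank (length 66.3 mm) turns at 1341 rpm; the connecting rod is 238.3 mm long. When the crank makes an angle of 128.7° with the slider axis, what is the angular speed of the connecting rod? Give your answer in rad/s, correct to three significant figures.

ω = 140.4 rad/s (converted from 1341 rpm).
The rod makes angle φ with the slider axis where L sinφ = r sinθ; differentiating, L cosφ·φ̇ = r ω cosθ.
L cosφ = √(L² − r² sin²θ) = 0.23261 m.
|ω_rod| = r ω |cosθ| / √(L² − r² sin²θ) = 0.0663·140.4·0.62524/0.23261 = 25.025 rad/s.

25.0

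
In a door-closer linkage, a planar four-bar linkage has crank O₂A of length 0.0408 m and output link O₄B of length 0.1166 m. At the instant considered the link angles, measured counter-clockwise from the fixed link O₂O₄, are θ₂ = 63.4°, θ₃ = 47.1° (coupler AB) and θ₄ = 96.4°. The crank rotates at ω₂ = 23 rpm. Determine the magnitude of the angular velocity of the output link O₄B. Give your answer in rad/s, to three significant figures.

ω₂ = 2.409 rad/s (from 23 rpm).
Differentiating the loop-closure r₂e^{iθ₂}+r₃e^{iθ₃}=r₁+r₄e^{iθ₄} gives r₂ω₂e^{iθ₂}+r₃ω₃e^{iθ₃}=r₄ω₄e^{iθ₄}.
Eliminating the other unknown: ω₄ = r₂ω₂ sin(θ₂−θ₃) / [r₄ sin(θ₄−θ₃)].
Numerator sine = +0.28067; denominator sine = +0.75813.
Result = 0.0408·2.409·(+0.28067) / (0.1166·(+0.75813)) = +0.31201 rad/s; magnitude 0.31201 rad/s.

0.312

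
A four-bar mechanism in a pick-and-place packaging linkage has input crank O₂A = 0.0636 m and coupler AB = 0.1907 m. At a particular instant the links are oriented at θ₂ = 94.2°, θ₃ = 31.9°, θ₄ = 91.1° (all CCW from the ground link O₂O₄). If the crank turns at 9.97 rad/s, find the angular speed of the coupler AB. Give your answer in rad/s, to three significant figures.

0.209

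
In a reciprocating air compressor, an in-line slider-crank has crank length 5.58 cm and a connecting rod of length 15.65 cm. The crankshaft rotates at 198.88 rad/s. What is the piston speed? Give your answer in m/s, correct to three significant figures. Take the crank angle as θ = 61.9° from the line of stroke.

ω = 198.9 rad/s
For an in-line slider-crank, x = r cosθ + √(L² − r² sin²θ), so v = −rω sinθ·[1 + r cosθ/√(L² − r² sin²θ)].
With r = 0.0558 m, L = 0.1565 m, θ = 61.9°: √(L² − r² sin²θ) = 0.14856 m.
v = −0.0558·198.9·0.88213·[1 + 0.0558·0.47101/0.14856] = -11.521 m/s.
|v| = 11.521 m/s.

11.5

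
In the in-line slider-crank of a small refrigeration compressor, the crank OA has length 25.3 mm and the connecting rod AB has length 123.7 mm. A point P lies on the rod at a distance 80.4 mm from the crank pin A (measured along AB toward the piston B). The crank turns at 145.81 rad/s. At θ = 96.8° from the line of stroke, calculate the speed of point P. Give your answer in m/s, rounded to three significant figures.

ω = 145.8 rad/s.  Crank-pin speed |V_A| = rω = 3.689 m/s, perpendicular to OA.
Rod angle: sinφ = −(r/L) sinθ ⇒ φ = -11.718°; ω_rod = −rω cosθ/√(L²−r²sin²θ) = +3.6062 rad/s.
V_P = V_A + ω_rod × AP, with AP = 0.0804 m along the rod.
Components: V_Px = −rω sinθ − a·ω_rod·sinφ = -3.6042 m/s;  V_Py = rω cosθ + a·ω_rod·cosφ = -0.15289 m/s.
|V_P| = √(V_Px² + V_Py²) = 3.6074 m/s.

3.61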